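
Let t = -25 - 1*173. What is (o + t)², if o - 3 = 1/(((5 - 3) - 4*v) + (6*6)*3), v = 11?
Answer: 165611161/4356 ≈ 38019.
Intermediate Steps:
t = -198 (t = -25 - 173 = -198)
o = 199/66 (o = 3 + 1/(((5 - 3) - 4*11) + (6*6)*3) = 3 + 1/((2 - 44) + 36*3) = 3 + 1/(-42 + 108) = 3 + 1/66 = 199/66 ≈ 3.0152)
(o + t)² = (199/66 - 198)² = (-12869/66)² = 165611161/4356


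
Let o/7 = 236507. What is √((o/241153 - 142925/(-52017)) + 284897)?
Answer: √370504169630850491738355/1140368691 ≈ 533.77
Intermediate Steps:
o = 1655549 (o = 7*236507 = 1655549)
√((o/241153 - 142925/(-52017)) + 284897) = √((1655549/241153 - 142925/(-52017)) + 284897) = √((1655549*(1/241153) - 142925*(-1/52017)) + 284897) = √((1655549/241153 + 142925/52017) + 284897) = √(120583484858/12544055601 + 284897) = √(3573884392042955/12544055601) = √370504169630850491738355/1140368691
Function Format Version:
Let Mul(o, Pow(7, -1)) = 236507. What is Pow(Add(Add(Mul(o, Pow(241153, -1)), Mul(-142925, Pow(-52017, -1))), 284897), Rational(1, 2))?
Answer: Mul(Rational(1, 1140368691), Pow(370504169630850491738355, Rational(1, 2))) ≈ 533.77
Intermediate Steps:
o = 1655549 (o = Mul(7, 236507) = 1655549)
Pow(Add(Add(Mul(o, Pow(241153, -1)), Mul(-142925, Pow(-52017, -1))), 284897), Rational(1, 2)) = Pow(Add(Add(Mul(1655549, Pow(241153, -1)), Mul(-142925, Pow(-52017, -1))), 284897), Rational(1, 2)) = Pow(Add(Add(Mul(1655549, Rational(1, 241153)), Mul(-142925, Rational(-1, 52017))), 284897), Rational(1, 2)) = Pow(Add(Add(Rational(1655549, 241153), Rational(142925, 52017)), 284897), Rational(1, 2)) = Pow(Add(Rational(120583484858, 12544055601), 284897), Rational(1, 2)) = Pow(Rational(3573884392042955, 12544055601), Rational(1, 2)) = Mul(Rational(1, 1140368691), Pow(370504169630850491738355, Rational(1, 2)))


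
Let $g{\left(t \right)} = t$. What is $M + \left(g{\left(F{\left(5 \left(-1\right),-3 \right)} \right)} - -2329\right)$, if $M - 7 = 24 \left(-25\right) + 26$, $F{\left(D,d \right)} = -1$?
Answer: $1761$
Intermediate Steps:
$M = -567$ ($M = 7 + \left(24 \left(-25\right) + 26\right) = 7 + \left(-600 + 26\right) = 7 - 574 = -567$)
$M + \left(g{\left(F{\left(5 \left(-1\right),-3 \right)} \right)} - -2329\right) = -567 - -2328 = -567 + \left(-1 + 2329\right) = -567 + 2328 = 1761$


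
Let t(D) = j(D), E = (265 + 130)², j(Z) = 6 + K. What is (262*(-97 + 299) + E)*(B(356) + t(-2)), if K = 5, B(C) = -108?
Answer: -20268053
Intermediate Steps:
j(Z) = 11 (j(Z) = 6 + 5 = 11)
E = 156025 (E = 395² = 156025)
t(D) = 11
(262*(-97 + 299) + E)*(B(356) + t(-2)) = (262*(-97 + 299) + 156025)*(-108 + 11) = (262*202 + 156025)*(-97) = (52924 + 156025)*(-97) = 208949*(-97) = -20268053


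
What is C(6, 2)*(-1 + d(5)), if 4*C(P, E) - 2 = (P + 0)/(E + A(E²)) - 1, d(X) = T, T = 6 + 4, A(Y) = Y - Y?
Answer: 9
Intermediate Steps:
A(Y) = 0
T = 10
d(X) = 10
C(P, E) = ¼ + P/(4*E) (C(P, E) = ½ + ((P + 0)/(E + 0) - 1)/4 = ½ + (P/E - 1)/4 = ½ + (-1 + P/E)/4 = ½ + (-¼ + P/(4*E)) = ¼ + P/(4*E))
C(6, 2)*(-1 + d(5)) = ((¼)*(2 + 6)/2)*(-1 + 10) = ((¼)*(½)*8)*9 = 1*9 = 9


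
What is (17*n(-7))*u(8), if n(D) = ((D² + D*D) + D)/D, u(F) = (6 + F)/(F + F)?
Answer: -1547/8 ≈ -193.38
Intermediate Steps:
u(F) = (6 + F)/(2*F) (u(F) = (6 + F)/((2*F)) = (6 + F)*(1/(2*F)) = (6 + F)/(2*F))
n(D) = (D + 2*D²)/D (n(D) = ((D² + D²) + D)/D = (2*D² + D)/D = (D + 2*D²)/D)
(17*n(-7))*u(8) = (17*(1 + 2*(-7)))*((½)*(6 + 8)/8) = (17*(1 - 14))*((½)*(⅛)*14) = (17*(-13))*(7/8) = -221*7/8 = -1547/8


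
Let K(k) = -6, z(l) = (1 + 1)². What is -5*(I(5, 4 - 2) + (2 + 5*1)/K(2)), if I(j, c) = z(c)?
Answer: -85/6 ≈ -14.167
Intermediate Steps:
z(l) = 4 (z(l) = 2² = 4)
I(j, c) = 4
-5*(I(5, 4 - 2) + (2 + 5*1)/K(2)) = -5*(4 + (2 + 5*1)/(-6)) = -5*(4 + (2 + 5)*(-⅙)) = -5*(4 + 7*(-⅙)) = -5*(4 - 7/6) = -5*17/6 = -85/6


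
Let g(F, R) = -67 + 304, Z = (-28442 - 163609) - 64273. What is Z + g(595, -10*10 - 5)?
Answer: -256087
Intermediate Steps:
Z = -256324 (Z = -192051 - 64273 = -256324)
g(F, R) = 237
Z + g(595, -10*10 - 5) = -256324 + 237 = -256087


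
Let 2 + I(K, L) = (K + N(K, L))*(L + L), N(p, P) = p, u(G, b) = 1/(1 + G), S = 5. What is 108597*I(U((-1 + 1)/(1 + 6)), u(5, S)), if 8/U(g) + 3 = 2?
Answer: -796378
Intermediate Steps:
U(g) = -8 (U(g) = 8/(-3 + 2) = 8/(-1) = 8*(-1) = -8)
I(K, L) = -2 + 4*K*L (I(K, L) = -2 + (K + K)*(L + L) = -2 + (2*K)*(2*L) = -2 + 4*K*L)
108597*I(U((-1 + 1)/(1 + 6)), u(5, S)) = 108597*(-2 + 4*(-8)/(1 + 5)) = 108597*(-2 + 4*(-8)/6) = 108597*(-2 + 4*(-8)*(1/6)) = 108597*(-2 - 16/3) = 108597*(-22/3) = -796378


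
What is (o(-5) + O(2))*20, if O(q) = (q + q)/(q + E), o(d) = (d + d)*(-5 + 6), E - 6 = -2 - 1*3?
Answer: -520/3 ≈ -173.33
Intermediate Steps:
E = 1 (E = 6 + (-2 - 1*3) = 6 + (-2 - 3) = 6 - 5 = 1)
o(d) = 2*d (o(d) = (2*d)*1 = 2*d)
O(q) = 2*q/(1 + q) (O(q) = (q + q)/(q + 1) = (2*q)/(1 + q) = 2*q/(1 + q))
(o(-5) + O(2))*20 = (2*(-5) + 2*2/(1 + 2))*20 = (-10 + 2*2/3)*20 = (-10 + 2*2*(1/3))*20 = (-10 + 4/3)*20 = -26/3*20 = -520/3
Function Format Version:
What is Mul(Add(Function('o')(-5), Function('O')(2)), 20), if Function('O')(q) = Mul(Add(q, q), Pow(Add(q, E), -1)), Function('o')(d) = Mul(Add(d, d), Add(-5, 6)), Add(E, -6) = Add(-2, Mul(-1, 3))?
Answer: Rational(-520, 3) ≈ -173.33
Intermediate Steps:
E = 1 (E = Add(6, Add(-2, Mul(-1, 3))) = Add(6, Add(-2, -3)) = Add(6, -5) = 1)
Function('o')(d) = Mul(2, d) (Function('o')(d) = Mul(Mul(2, d), 1) = Mul(2, d))
Function('O')(q) = Mul(2, q, Pow(Add(1, q), -1)) (Function('O')(q) = Mul(Add(q, q), Pow(Add(q, 1), -1)) = Mul(Mul(2, q), Pow(Add(1, q), -1)) = Mul(2, q, Pow(Add(1, q), -1)))
Mul(Add(Function('o')(-5), Function('O')(2)), 20) = Mul(Add(Mul(2, -5), Mul(2, 2, Pow(Add(1, 2), -1))), 20) = Mul(Add(-10, Mul(2, 2, Pow(3, -1))), 20) = Mul(Add(-10, Mul(2, 2, Rational(1, 3))), 20) = Mul(Add(-10, Rational(4, 3)), 20) = Mul(Rational(-26, 3), 20) = Rational(-520, 3)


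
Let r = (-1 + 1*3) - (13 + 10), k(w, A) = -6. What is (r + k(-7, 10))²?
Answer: 729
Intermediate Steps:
r = -21 (r = (-1 + 3) - 1*23 = 2 - 23 = -21)
(r + k(-7, 10))² = (-21 - 6)² = (-27)² = 729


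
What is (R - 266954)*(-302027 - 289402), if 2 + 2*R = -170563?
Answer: 416645761917/2 ≈ 2.0832e+11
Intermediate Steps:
R = -170565/2 (R = -1 + (½)*(-170563) = -1 - 170563/2 = -170565/2 ≈ -85283.)
(R - 266954)*(-302027 - 289402) = (-170565/2 - 266954)*(-302027 - 289402) = -704473/2*(-591429) = 416645761917/2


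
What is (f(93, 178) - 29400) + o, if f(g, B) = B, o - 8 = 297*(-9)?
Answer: -31887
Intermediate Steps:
o = -2665 (o = 8 + 297*(-9) = 8 - 2673 = -2665)
(f(93, 178) - 29400) + o = (178 - 29400) - 2665 = -29222 - 2665 = -31887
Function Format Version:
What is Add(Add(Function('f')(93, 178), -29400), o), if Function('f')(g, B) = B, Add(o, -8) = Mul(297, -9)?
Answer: -31887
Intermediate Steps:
o = -2665 (o = Add(8, Mul(297, -9)) = Add(8, -2673) = -2665)
Add(Add(Function('f')(93, 178), -29400), o) = Add(Add(178, -29400), -2665) = Add(-29222, -2665) = -31887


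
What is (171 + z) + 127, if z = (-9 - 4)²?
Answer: 467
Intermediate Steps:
z = 169 (z = (-13)² = 169)
(171 + z) + 127 = (171 + 169) + 127 = 340 + 127 = 467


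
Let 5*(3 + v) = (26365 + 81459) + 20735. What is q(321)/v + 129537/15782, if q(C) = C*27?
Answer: 222245091/26008736 ≈ 8.5450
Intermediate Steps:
v = 128544/5 (v = -3 + ((26365 + 81459) + 20735)/5 = -3 + (107824 + 20735)/5 = -3 + (⅕)*128559 = -3 + 128559/5 = 128544/5 ≈ 25709.)
q(C) = 27*C
q(321)/v + 129537/15782 = (27*321)/(128544/5) + 129537/15782 = 8667*(5/128544) + 129537*(1/15782) = 14445/42848 + 129537/15782 = 222245091/26008736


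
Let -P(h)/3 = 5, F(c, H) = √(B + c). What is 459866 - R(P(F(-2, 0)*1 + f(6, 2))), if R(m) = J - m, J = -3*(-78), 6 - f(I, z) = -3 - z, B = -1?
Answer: 459617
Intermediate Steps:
f(I, z) = 9 + z (f(I, z) = 6 - (-3 - z) = 6 + (3 + z) = 9 + z)
F(c, H) = √(-1 + c)
J = 234
P(h) = -15 (P(h) = -3*5 = -15)
R(m) = 234 - m
459866 - R(P(F(-2, 0)*1 + f(6, 2))) = 459866 - (234 - 1*(-15)) = 459866 - (234 + 15) = 459866 - 1*249 = 459866 - 249 = 459617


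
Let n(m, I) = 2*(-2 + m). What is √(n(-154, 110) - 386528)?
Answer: 2*I*√96710 ≈ 621.96*I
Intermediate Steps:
n(m, I) = -4 + 2*m
√(n(-154, 110) - 386528) = √((-4 + 2*(-154)) - 386528) = √((-4 - 308) - 386528) = √(-312 - 386528) = √(-386840) = 2*I*√96710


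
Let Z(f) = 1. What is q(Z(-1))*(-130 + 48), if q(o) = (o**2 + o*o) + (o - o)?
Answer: -164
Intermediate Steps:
q(o) = 2*o**2 (q(o) = (o**2 + o**2) + 0 = 2*o**2 + 0 = 2*o**2)
q(Z(-1))*(-130 + 48) = (2*1**2)*(-130 + 48) = (2*1)*(-82) = 2*(-82) = -164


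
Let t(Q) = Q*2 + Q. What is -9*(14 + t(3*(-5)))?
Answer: 279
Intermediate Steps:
t(Q) = 3*Q (t(Q) = 2*Q + Q = 3*Q)
-9*(14 + t(3*(-5))) = -9*(14 + 3*(3*(-5))) = -9*(14 + 3*(-15)) = -9*(14 - 45) = -9*(-31) = 279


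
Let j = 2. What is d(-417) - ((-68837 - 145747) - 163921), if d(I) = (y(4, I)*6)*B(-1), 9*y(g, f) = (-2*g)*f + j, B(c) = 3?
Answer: 385181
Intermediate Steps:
y(g, f) = 2/9 - 2*f*g/9 (y(g, f) = ((-2*g)*f + 2)/9 = (-2*f*g + 2)/9 = (2 - 2*f*g)/9 = 2/9 - 2*f*g/9)
d(I) = 4 - 16*I (d(I) = ((2/9 - 2/9*I*4)*6)*3 = ((2/9 - 8*I/9)*6)*3 = (4/3 - 16*I/3)*3 = 4 - 16*I)
d(-417) - ((-68837 - 145747) - 163921) = (4 - 16*(-417)) - ((-68837 - 145747) - 163921) = (4 + 6672) - (-214584 - 163921) = 6676 - 1*(-378505) = 6676 + 378505 = 385181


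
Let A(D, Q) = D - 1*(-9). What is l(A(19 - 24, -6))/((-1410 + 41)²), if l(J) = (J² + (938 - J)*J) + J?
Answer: 3756/1874161 ≈ 0.0020041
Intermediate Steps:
A(D, Q) = 9 + D (A(D, Q) = D + 9 = 9 + D)
l(J) = J + J² + J*(938 - J) (l(J) = (J² + J*(938 - J)) + J = J + J² + J*(938 - J))
l(A(19 - 24, -6))/((-1410 + 41)²) = (939*(9 + (19 - 24)))/((-1410 + 41)²) = (939*(9 - 5))/((-1369)²) = (939*4)/1874161 = 3756*(1/1874161) = 3756/1874161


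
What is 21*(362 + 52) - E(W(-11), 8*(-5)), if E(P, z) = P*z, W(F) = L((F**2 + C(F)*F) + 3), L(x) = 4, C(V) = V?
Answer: 8854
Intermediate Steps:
W(F) = 4
21*(362 + 52) - E(W(-11), 8*(-5)) = 21*(362 + 52) - 4*8*(-5) = 21*414 - 4*(-40) = 8694 - 1*(-160) = 8694 + 160 = 8854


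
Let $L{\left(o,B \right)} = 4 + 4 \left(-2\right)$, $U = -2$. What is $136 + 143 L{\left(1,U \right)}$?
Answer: $-436$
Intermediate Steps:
$L{\left(o,B \right)} = -4$ ($L{\left(o,B \right)} = 4 - 8 = -4$)
$136 + 143 L{\left(1,U \right)} = 136 + 143 \left(-4\right) = 136 - 572 = -436$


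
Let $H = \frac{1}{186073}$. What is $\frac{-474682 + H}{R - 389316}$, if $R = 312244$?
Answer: $\frac{88325503785}{14341018256} \approx 6.1589$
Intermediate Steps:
$H = \frac{1}{186073} \approx 5.3742 \cdot 10^{-6}$
$\frac{-474682 + H}{R - 389316} = \frac{-474682 + \frac{1}{186073}}{312244 - 389316} = - \frac{88325503785}{186073 \left(-77072\right)} = \left(- \frac{88325503785}{186073}\right) \left(- \frac{1}{77072}\right) = \frac{88325503785}{14341018256}$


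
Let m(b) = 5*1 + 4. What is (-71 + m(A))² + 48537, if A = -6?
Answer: 52381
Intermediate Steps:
m(b) = 9 (m(b) = 5 + 4 = 9)
(-71 + m(A))² + 48537 = (-71 + 9)² + 48537 = (-62)² + 48537 = 3844 + 48537 = 52381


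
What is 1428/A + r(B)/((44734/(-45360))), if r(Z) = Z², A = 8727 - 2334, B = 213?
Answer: -2192722121828/47664077 ≈ -46004.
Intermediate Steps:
A = 6393
1428/A + r(B)/((44734/(-45360))) = 1428/6393 + 213²/((44734/(-45360))) = 1428*(1/6393) + 45369/((44734*(-1/45360))) = 476/2131 + 45369/(-22367/22680) = 476/2131 + 45369*(-22680/22367) = 476/2131 - 1028968920/22367 = -2192722121828/47664077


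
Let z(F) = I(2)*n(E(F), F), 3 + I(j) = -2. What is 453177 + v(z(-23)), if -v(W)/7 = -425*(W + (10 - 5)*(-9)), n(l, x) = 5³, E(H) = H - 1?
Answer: -1540073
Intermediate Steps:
I(j) = -5 (I(j) = -3 - 2 = -5)
E(H) = -1 + H
n(l, x) = 125
z(F) = -625 (z(F) = -5*125 = -625)
v(W) = -133875 + 2975*W (v(W) = -(-2975)*(W + (10 - 5)*(-9)) = -(-2975)*(W + 5*(-9)) = -(-2975)*(W - 45) = -(-2975)*(-45 + W) = -7*(19125 - 425*W) = -133875 + 2975*W)
453177 + v(z(-23)) = 453177 + (-133875 + 2975*(-625)) = 453177 + (-133875 - 1859375) = 453177 - 1993250 = -1540073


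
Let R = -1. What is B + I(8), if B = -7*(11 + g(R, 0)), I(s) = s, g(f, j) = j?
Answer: -69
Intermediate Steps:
B = -77 (B = -7*(11 + 0) = -7*11 = -77)
B + I(8) = -77 + 8 = -69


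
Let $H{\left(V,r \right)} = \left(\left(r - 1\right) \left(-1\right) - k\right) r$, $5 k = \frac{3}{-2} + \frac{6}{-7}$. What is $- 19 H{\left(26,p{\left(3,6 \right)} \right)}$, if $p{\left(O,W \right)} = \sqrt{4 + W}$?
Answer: $190 - \frac{1957 \sqrt{10}}{70} \approx 101.59$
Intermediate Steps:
$k = - \frac{33}{70}$ ($k = \frac{\frac{3}{-2} + \frac{6}{-7}}{5} = \frac{3 \left(- \frac{1}{2}\right) + 6 \left(- \frac{1}{7}\right)}{5} = \frac{- \frac{3}{2} - \frac{6}{7}}{5} = \frac{1}{5} \left(- \frac{33}{14}\right) = - \frac{33}{70} \approx -0.47143$)
$H{\left(V,r \right)} = r \left(\frac{103}{70} - r\right)$ ($H{\left(V,r \right)} = \left(\left(r - 1\right) \left(-1\right) - - \frac{33}{70}\right) r = \left(\left(-1 + r\right) \left(-1\right) + \frac{33}{70}\right) r = \left(\left(1 - r\right) + \frac{33}{70}\right) r = \left(\frac{103}{70} - r\right) r = r \left(\frac{103}{70} - r\right)$)
$- 19 H{\left(26,p{\left(3,6 \right)} \right)} = - 19 \frac{\sqrt{4 + 6} \left(103 - 70 \sqrt{4 + 6}\right)}{70} = - 19 \frac{\sqrt{10} \left(103 - 70 \sqrt{10}\right)}{70} = - \frac{19 \sqrt{10} \left(103 - 70 \sqrt{10}\right)}{70}$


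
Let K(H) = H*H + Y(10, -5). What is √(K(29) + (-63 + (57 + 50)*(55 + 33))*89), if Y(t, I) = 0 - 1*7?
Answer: √833251 ≈ 912.83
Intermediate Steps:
Y(t, I) = -7 (Y(t, I) = 0 - 7 = -7)
K(H) = -7 + H² (K(H) = H*H - 7 = H² - 7 = -7 + H²)
√(K(29) + (-63 + (57 + 50)*(55 + 33))*89) = √((-7 + 29²) + (-63 + (57 + 50)*(55 + 33))*89) = √((-7 + 841) + (-63 + 107*88)*89) = √(834 + (-63 + 9416)*89) = √(834 + 9353*89) = √(834 + 832417) = √833251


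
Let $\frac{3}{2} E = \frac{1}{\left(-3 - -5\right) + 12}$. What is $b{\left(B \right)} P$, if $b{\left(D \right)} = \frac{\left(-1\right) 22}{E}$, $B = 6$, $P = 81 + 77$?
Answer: $-72996$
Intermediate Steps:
$P = 158$
$E = \frac{1}{21}$ ($E = \frac{2}{3 \left(\left(-3 - -5\right) + 12\right)} = \frac{2}{3 \left(\left(-3 + 5\right) + 12\right)} = \frac{2}{3 \left(2 + 12\right)} = \frac{2}{3 \cdot 14} = \frac{2}{3} \cdot \frac{1}{14} = \frac{1}{21} \approx 0.047619$)
$b{\left(D \right)} = -462$ ($b{\left(D \right)} = \left(-1\right) 22 \frac{1}{\frac{1}{21}} = \left(-22\right) 21 = -462$)
$b{\left(B \right)} P = \left(-462\right) 158 = -72996$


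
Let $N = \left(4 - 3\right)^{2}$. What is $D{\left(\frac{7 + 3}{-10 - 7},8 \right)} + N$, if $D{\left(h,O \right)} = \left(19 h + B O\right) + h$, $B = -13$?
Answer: $- \frac{1951}{17} \approx -114.76$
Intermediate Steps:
$D{\left(h,O \right)} = - 13 O + 20 h$ ($D{\left(h,O \right)} = \left(19 h - 13 O\right) + h = \left(- 13 O + 19 h\right) + h = - 13 O + 20 h$)
$N = 1$ ($N = 1^{2} = 1$)
$D{\left(\frac{7 + 3}{-10 - 7},8 \right)} + N = \left(\left(-13\right) 8 + 20 \frac{7 + 3}{-10 - 7}\right) + 1 = \left(-104 + 20 \frac{10}{-17}\right) + 1 = \left(-104 + 20 \cdot 10 \left(- \frac{1}{17}\right)\right) + 1 = \left(-104 + 20 \left(- \frac{10}{17}\right)\right) + 1 = \left(-104 - \frac{200}{17}\right) + 1 = - \frac{1968}{17} + 1 = - \frac{1951}{17}$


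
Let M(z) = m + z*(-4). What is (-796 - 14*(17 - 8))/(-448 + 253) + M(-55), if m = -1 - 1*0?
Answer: 43627/195 ≈ 223.73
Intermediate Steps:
m = -1 (m = -1 + 0 = -1)
M(z) = -1 - 4*z (M(z) = -1 + z*(-4) = -1 - 4*z)
(-796 - 14*(17 - 8))/(-448 + 253) + M(-55) = (-796 - 14*(17 - 8))/(-448 + 253) + (-1 - 4*(-55)) = (-796 - 14*9)/(-195) + (-1 + 220) = (-796 - 126)*(-1/195) + 219 = -922*(-1/195) + 219 = 922/195 + 219 = 43627/195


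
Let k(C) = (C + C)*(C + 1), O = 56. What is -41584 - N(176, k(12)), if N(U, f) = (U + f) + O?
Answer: -42128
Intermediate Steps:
k(C) = 2*C*(1 + C) (k(C) = (2*C)*(1 + C) = 2*C*(1 + C))
N(U, f) = 56 + U + f (N(U, f) = (U + f) + 56 = 56 + U + f)
-41584 - N(176, k(12)) = -41584 - (56 + 176 + 2*12*(1 + 12)) = -41584 - (56 + 176 + 2*12*13) = -41584 - (56 + 176 + 312) = -41584 - 1*544 = -41584 - 544 = -42128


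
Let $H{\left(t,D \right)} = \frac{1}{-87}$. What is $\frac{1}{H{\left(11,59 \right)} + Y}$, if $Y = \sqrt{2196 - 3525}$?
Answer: $- \frac{87}{10059202} - \frac{7569 i \sqrt{1329}}{10059202} \approx -8.6488 \cdot 10^{-6} - 0.027431 i$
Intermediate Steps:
$Y = i \sqrt{1329}$ ($Y = \sqrt{-1329} = i \sqrt{1329} \approx 36.455 i$)
$H{\left(t,D \right)} = - \frac{1}{87}$
$\frac{1}{H{\left(11,59 \right)} + Y} = \frac{1}{- \frac{1}{87} + i \sqrt{1329}}$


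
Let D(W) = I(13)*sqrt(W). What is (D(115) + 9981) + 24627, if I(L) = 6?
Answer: 34608 + 6*sqrt(115) ≈ 34672.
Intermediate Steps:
D(W) = 6*sqrt(W)
(D(115) + 9981) + 24627 = (6*sqrt(115) + 9981) + 24627 = (9981 + 6*sqrt(115)) + 24627 = 34608 + 6*sqrt(115)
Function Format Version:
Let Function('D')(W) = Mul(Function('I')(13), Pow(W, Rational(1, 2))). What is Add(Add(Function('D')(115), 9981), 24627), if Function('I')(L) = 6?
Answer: Add(34608, Mul(6, Pow(115, Rational(1, 2)))) ≈ 34672.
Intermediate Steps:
Function('D')(W) = Mul(6, Pow(W, Rational(1, 2)))
Add(Add(Function('D')(115), 9981), 24627) = Add(Add(Mul(6, Pow(115, Rational(1, 2))), 9981), 24627) = Add(Add(9981, Mul(6, Pow(115, Rational(1, 2)))), 24627) = Add(34608, Mul(6, Pow(115, Rational(1, 2))))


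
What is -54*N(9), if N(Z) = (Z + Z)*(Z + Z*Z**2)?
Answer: -717336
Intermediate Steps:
N(Z) = 2*Z*(Z + Z**3) (N(Z) = (2*Z)*(Z + Z**3) = 2*Z*(Z + Z**3))
-54*N(9) = -108*9**2*(1 + 9**2) = -108*81*(1 + 81) = -108*81*82 = -54*13284 = -717336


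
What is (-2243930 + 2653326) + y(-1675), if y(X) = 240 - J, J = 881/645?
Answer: 264214339/645 ≈ 4.0963e+5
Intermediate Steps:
J = 881/645 (J = 881*(1/645) = 881/645 ≈ 1.3659)
y(X) = 153919/645 (y(X) = 240 - 1*881/645 = 240 - 881/645 = 153919/645)
(-2243930 + 2653326) + y(-1675) = (-2243930 + 2653326) + 153919/645 = 409396 + 153919/645 = 264214339/645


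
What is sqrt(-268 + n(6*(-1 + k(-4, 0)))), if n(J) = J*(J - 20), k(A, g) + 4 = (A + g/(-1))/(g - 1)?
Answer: 4*I*sqrt(7) ≈ 10.583*I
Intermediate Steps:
k(A, g) = -4 + (A - g)/(-1 + g) (k(A, g) = -4 + (A + g/(-1))/(g - 1) = -4 + (A + g*(-1))/(-1 + g) = -4 + (A - g)/(-1 + g))
n(J) = J*(-20 + J)
sqrt(-268 + n(6*(-1 + k(-4, 0)))) = sqrt(-268 + (6*(-1 + (4 - 4 - 5*0)/(-1 + 0)))*(-20 + 6*(-1 + (4 - 4 - 5*0)/(-1 + 0)))) = sqrt(-268 + (6*(-1 + (4 - 4 + 0)/(-1)))*(-20 + 6*(-1 + (4 - 4 + 0)/(-1)))) = sqrt(-268 + (6*(-1 - 1*0))*(-20 + 6*(-1 - 1*0))) = sqrt(-268 + (6*(-1 + 0))*(-20 + 6*(-1 + 0))) = sqrt(-268 + (6*(-1))*(-20 + 6*(-1))) = sqrt(-268 - 6*(-20 - 6)) = sqrt(-268 - 6*(-26)) = sqrt(-268 + 156) = sqrt(-112) = 4*I*sqrt(7)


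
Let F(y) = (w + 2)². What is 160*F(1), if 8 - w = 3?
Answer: 7840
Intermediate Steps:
w = 5 (w = 8 - 1*3 = 8 - 3 = 5)
F(y) = 49 (F(y) = (5 + 2)² = 7² = 49)
160*F(1) = 160*49 = 7840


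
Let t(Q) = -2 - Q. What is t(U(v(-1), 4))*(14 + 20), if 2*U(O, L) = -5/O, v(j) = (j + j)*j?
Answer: -51/2 ≈ -25.500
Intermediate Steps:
v(j) = 2*j**2 (v(j) = (2*j)*j = 2*j**2)
U(O, L) = -5/(2*O) (U(O, L) = (-5/O)/2 = -5/(2*O))
t(U(v(-1), 4))*(14 + 20) = (-2 - (-5)/(2*(2*(-1)**2)))*(14 + 20) = (-2 - (-5)/(2*(2*1)))*34 = (-2 - (-5)/(2*2))*34 = (-2 - 1*(-5/4))*34 = (-2 + 5/4)*34 = -3/4*34 = -51/2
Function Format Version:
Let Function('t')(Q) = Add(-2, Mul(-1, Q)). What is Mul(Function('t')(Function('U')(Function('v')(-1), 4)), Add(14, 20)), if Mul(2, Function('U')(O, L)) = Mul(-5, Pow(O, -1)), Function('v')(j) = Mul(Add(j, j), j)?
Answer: Rational(-51, 2) ≈ -25.500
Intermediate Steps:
Function('v')(j) = Mul(2, Pow(j, 2)) (Function('v')(j) = Mul(Mul(2, j), j) = Mul(2, Pow(j, 2)))
Function('U')(O, L) = Mul(Rational(-5, 2), Pow(O, -1)) (Function('U')(O, L) = Mul(Rational(1, 2), Mul(-5, Pow(O, -1))) = Mul(Rational(-5, 2), Pow(O, -1)))
Mul(Function('t')(Function('U')(Function('v')(-1), 4)), Add(14, 20)) = Mul(Add(-2, Mul(-1, Mul(Rational(-5, 2), Pow(Mul(2, Pow(-1, 2)), -1)))), Add(14, 20)) = Mul(Add(-2, Mul(-1, Mul(Rational(-5, 2), Pow(Mul(2, 1), -1)))), 34) = Mul(Add(-2, Mul(-1, Mul(Rational(-5, 2), Pow(2, -1)))), 34) = Mul(Add(-2, Mul(-1, Mul(Rational(-5, 2), Rational(1, 2)))), 34) = Mul(Add(-2, Mul(-1, Rational(-5, 4))), 34) = Mul(Add(-2, Rational(5, 4)), 34) = Mul(Rational(-3, 4), 34) = Rational(-51, 2)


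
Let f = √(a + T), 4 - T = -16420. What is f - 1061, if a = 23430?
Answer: -1061 + √39854 ≈ -861.37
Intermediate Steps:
T = 16424 (T = 4 - 1*(-16420) = 4 + 16420 = 16424)
f = √39854 (f = √(23430 + 16424) = √39854 ≈ 199.63)
f - 1061 = √39854 - 1061 = -1061 + √39854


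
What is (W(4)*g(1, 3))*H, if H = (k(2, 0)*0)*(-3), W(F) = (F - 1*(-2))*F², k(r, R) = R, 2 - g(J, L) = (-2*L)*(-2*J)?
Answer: 0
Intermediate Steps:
g(J, L) = 2 - 4*J*L (g(J, L) = 2 - (-2*L)*(-2*J) = 2 - 4*J*L)
W(F) = F²*(2 + F) (W(F) = (F + 2)*F² = (2 + F)*F² = F²*(2 + F))
H = 0 (H = (0*0)*(-3) = 0*(-3) = 0)
(W(4)*g(1, 3))*H = ((4²*(2 + 4))*(2 - 4*1*3))*0 = ((16*6)*(2 - 12))*0 = (96*(-10))*0 = -960*0 = 0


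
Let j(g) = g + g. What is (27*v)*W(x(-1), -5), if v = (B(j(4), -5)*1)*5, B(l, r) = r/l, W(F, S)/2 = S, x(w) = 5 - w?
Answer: 3375/4 ≈ 843.75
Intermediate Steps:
j(g) = 2*g
W(F, S) = 2*S
v = -25/8 (v = (-5/(2*4)*1)*5 = (-5/8*1)*5 = (-5*1/8*1)*5 = -5/8*1*5 = -5/8*5 = -25/8 ≈ -3.1250)
(27*v)*W(x(-1), -5) = (27*(-25/8))*(2*(-5)) = -675/8*(-10) = 3375/4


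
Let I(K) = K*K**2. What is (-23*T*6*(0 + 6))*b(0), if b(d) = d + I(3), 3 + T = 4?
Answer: -22356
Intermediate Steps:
T = 1 (T = -3 + 4 = 1)
I(K) = K**3
b(d) = 27 + d (b(d) = d + 3**3 = d + 27 = 27 + d)
(-23*T*6*(0 + 6))*b(0) = (-23*1*6*(0 + 6))*(27 + 0) = -138*6*27 = -23*36*27 = -828*27 = -22356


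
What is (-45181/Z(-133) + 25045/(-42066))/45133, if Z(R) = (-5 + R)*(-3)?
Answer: -53082016/21833494947 ≈ -0.0024312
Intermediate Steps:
Z(R) = 15 - 3*R
(-45181/Z(-133) + 25045/(-42066))/45133 = (-45181/(15 - 3*(-133)) + 25045/(-42066))/45133 = (-45181/(15 + 399) + 25045*(-1/42066))*(1/45133) = (-45181/414 - 25045/42066)*(1/45133) = -53082016/483759*1/45133 = -53082016/21833494947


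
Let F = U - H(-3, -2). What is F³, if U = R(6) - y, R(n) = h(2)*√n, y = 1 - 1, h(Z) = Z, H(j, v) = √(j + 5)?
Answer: (-√2 + 2*√6)³ ≈ 42.318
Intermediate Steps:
H(j, v) = √(5 + j)
y = 0
R(n) = 2*√n
U = 2*√6 (U = 2*√6 - 1*0 = 2*√6 + 0 = 2*√6 ≈ 4.8990)
F = -√2 + 2*√6 (F = 2*√6 - √(5 - 3) = 2*√6 - √2 = -√2 + 2*√6 ≈ 3.4848)
F³ = (-√2 + 2*√6)³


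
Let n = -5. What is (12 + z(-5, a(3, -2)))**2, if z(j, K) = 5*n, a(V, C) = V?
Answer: 169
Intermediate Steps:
z(j, K) = -25 (z(j, K) = 5*(-5) = -25)
(12 + z(-5, a(3, -2)))**2 = (12 - 25)**2 = (-13)**2 = 169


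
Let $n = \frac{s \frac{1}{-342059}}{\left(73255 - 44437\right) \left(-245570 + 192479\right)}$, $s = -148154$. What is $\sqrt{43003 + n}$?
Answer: $\frac{\sqrt{36351745791616733395206021362726}}{29074567244769} \approx 207.37$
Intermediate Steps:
$n = - \frac{74077}{261671105202921}$ ($n = \frac{\left(-148154\right) \frac{1}{-342059}}{\left(73255 - 44437\right) \left(-245570 + 192479\right)} = \frac{\left(-148154\right) \left(- \frac{1}{342059}\right)}{28818 \left(-53091\right)} = \frac{148154}{342059 \left(-1529976438\right)} = \frac{148154}{342059} \left(- \frac{1}{1529976438}\right) = - \frac{74077}{261671105202921} \approx -2.8309 \cdot 10^{-10}$)
$\sqrt{43003 + n} = \sqrt{43003 - \frac{74077}{261671105202921}} = \sqrt{\frac{11252642537041137686}{261671105202921}} = \frac{\sqrt{36351745791616733395206021362726}}{29074567244769}$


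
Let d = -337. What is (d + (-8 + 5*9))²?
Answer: 90000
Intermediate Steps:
(d + (-8 + 5*9))² = (-337 + (-8 + 5*9))² = (-337 + (-8 + 45))² = (-337 + 37)² = (-300)² = 90000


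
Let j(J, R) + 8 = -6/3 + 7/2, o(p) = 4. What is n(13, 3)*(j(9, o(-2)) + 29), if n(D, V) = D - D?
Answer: 0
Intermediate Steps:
n(D, V) = 0
j(J, R) = -13/2 (j(J, R) = -8 + (-6/3 + 7/2) = -8 + (-6*1/3 + 7*(1/2)) = -8 + (-2 + 7/2) = -8 + 3/2 = -13/2)
n(13, 3)*(j(9, o(-2)) + 29) = 0*(-13/2 + 29) = 0*(45/2) = 0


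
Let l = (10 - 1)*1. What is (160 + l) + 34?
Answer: 203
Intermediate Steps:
l = 9 (l = 9*1 = 9)
(160 + l) + 34 = (160 + 9) + 34 = 169 + 34 = 203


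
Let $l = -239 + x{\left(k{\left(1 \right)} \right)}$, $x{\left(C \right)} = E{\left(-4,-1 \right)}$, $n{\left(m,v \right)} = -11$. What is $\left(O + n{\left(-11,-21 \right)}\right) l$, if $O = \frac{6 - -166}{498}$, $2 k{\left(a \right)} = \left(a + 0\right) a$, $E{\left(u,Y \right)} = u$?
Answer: $\frac{214893}{83} \approx 2589.1$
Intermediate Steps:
$k{\left(a \right)} = \frac{a^{2}}{2}$ ($k{\left(a \right)} = \frac{\left(a + 0\right) a}{2} = \frac{a a}{2} = \frac{a^{2}}{2}$)
$x{\left(C \right)} = -4$
$O = \frac{86}{249}$ ($O = \left(6 + 166\right) \frac{1}{498} = 172 \cdot \frac{1}{498} = \frac{86}{249} \approx 0.34538$)
$l = -243$ ($l = -239 - 4 = -243$)
$\left(O + n{\left(-11,-21 \right)}\right) l = \left(\frac{86}{249} - 11\right) \left(-243\right) = \left(- \frac{2653}{249}\right) \left(-243\right) = \frac{214893}{83}$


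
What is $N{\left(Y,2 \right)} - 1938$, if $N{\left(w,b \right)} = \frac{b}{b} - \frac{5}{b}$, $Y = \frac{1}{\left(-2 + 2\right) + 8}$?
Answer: $- \frac{3879}{2} \approx -1939.5$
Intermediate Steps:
$Y = \frac{1}{8}$ ($Y = \frac{1}{0 + 8} = \frac{1}{8} \approx 0.125$)
$N{\left(w,b \right)} = 1 - \frac{5}{b}$
$N{\left(Y,2 \right)} - 1938 = \frac{-5 + 2}{2} - 1938 = \frac{1}{2} \left(-3\right) - 1938 = - \frac{3}{2} - 1938 = - \frac{3879}{2}$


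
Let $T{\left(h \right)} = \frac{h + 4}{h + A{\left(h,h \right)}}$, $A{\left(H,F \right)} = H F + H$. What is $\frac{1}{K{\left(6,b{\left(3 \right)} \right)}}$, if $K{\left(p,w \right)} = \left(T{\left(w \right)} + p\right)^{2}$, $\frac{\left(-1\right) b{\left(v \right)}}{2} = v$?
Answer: $\frac{144}{5041} \approx 0.028566$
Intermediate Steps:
$A{\left(H,F \right)} = H + F H$ ($A{\left(H,F \right)} = F H + H = H + F H$)
$b{\left(v \right)} = - 2 v$
$T{\left(h \right)} = \frac{4 + h}{h + h \left(1 + h\right)}$ ($T{\left(h \right)} = \frac{h + 4}{h + h \left(1 + h\right)} = \frac{4 + h}{h + h \left(1 + h\right)}$)
$K{\left(p,w \right)} = \left(p + \frac{4 + w}{w \left(2 + w\right)}\right)^{2}$ ($K{\left(p,w \right)} = \left(\frac{4 + w}{w \left(2 + w\right)} + p\right)^{2} = \left(p + \frac{4 + w}{w \left(2 + w\right)}\right)^{2}$)
$\frac{1}{K{\left(6,b{\left(3 \right)} \right)}} = \frac{1}{\frac{1}{36} \frac{1}{\left(2 - 6\right)^{2}} \left(4 - 6 + 6 \left(\left(-2\right) 3\right) \left(2 - 6\right)\right)^{2}} = \frac{1}{\frac{1}{36} \frac{1}{\left(2 - 6\right)^{2}} \left(4 - 6 + 6 \left(-6\right) \left(2 - 6\right)\right)^{2}} = \frac{1}{\frac{1}{36} \cdot \frac{1}{16} \left(4 - 6 + 6 \left(-6\right) \left(-4\right)\right)^{2}} = \frac{1}{\frac{1}{36} \cdot \frac{1}{16} \left(4 - 6 + 144\right)^{2}} = \frac{1}{\frac{1}{36} \cdot \frac{1}{16} \cdot 142^{2}} = \frac{1}{\frac{1}{36} \cdot \frac{1}{16} \cdot 20164} = \frac{1}{\frac{5041}{144}} = \frac{144}{5041}$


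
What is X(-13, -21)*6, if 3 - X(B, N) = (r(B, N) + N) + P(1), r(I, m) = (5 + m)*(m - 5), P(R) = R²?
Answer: -2358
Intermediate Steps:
r(I, m) = (-5 + m)*(5 + m) (r(I, m) = (5 + m)*(-5 + m) = (-5 + m)*(5 + m))
X(B, N) = 27 - N - N² (X(B, N) = 3 - (((-25 + N²) + N) + 1²) = 3 - ((-25 + N + N²) + 1) = 3 - (-24 + N + N²) = 3 + (24 - N - N²) = 27 - N - N²)
X(-13, -21)*6 = (27 - 1*(-21) - 1*(-21)²)*6 = (27 + 21 - 1*441)*6 = (27 + 21 - 441)*6 = -393*6 = -2358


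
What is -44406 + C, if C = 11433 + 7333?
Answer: -25640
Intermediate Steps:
C = 18766
-44406 + C = -44406 + 18766 = -25640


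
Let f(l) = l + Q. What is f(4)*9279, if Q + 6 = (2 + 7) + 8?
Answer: 139185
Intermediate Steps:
Q = 11 (Q = -6 + ((2 + 7) + 8) = -6 + (9 + 8) = -6 + 17 = 11)
f(l) = 11 + l (f(l) = l + 11 = 11 + l)
f(4)*9279 = (11 + 4)*9279 = 15*9279 = 139185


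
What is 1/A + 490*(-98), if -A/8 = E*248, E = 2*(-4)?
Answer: -762173439/15872 ≈ -48020.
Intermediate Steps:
E = -8
A = 15872 (A = -(-64)*248 = -8*(-1984) = 15872)
1/A + 490*(-98) = 1/15872 + 490*(-98) = 1/15872 - 48020 = -762173439/15872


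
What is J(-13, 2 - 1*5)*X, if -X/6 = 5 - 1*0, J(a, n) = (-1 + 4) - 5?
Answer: 60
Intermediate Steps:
J(a, n) = -2 (J(a, n) = 3 - 5 = -2)
X = -30 (X = -6*(5 - 1*0) = -6*(5 + 0) = -6*5 = -30)
J(-13, 2 - 1*5)*X = -2*(-30) = 60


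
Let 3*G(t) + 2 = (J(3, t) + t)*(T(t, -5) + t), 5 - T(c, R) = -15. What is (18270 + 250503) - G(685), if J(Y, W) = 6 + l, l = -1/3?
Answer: 106467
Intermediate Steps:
l = -1/3 ≈ -0.33333
T(c, R) = 20 (T(c, R) = 5 - 1*(-15) = 5 + 15 = 20)
J(Y, W) = 17/3 (J(Y, W) = 6 - 1/3 = 17/3)
G(t) = -2/3 + (20 + t)*(17/3 + t)/3 (G(t) = -2/3 + ((17/3 + t)*(20 + t))/3 = -2/3 + ((20 + t)*(17/3 + t))/3 = -2/3 + (20 + t)*(17/3 + t)/3)
(18270 + 250503) - G(685) = (18270 + 250503) - (334/9 + (1/3)*685**2 + (77/9)*685) = 268773 - (334/9 + (1/3)*469225 + 52745/9) = 268773 - (334/9 + 469225/3 + 52745/9) = 268773 - 1*162306 = 268773 - 162306 = 106467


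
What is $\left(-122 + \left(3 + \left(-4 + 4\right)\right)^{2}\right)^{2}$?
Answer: $12769$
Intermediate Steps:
$\left(-122 + \left(3 + \left(-4 + 4\right)\right)^{2}\right)^{2} = \left(-122 + \left(3 + 0\right)^{2}\right)^{2} = \left(-122 + 3^{2}\right)^{2} = \left(-122 + 9\right)^{2} = \left(-113\right)^{2} = 12769$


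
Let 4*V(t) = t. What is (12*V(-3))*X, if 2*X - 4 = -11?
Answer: 63/2 ≈ 31.500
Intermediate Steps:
X = -7/2 (X = 2 + (1/2)*(-11) = 2 - 11/2 = -7/2 ≈ -3.5000)
V(t) = t/4
(12*V(-3))*X = (12*((1/4)*(-3)))*(-7/2) = (12*(-3/4))*(-7/2) = -9*(-7/2) = 63/2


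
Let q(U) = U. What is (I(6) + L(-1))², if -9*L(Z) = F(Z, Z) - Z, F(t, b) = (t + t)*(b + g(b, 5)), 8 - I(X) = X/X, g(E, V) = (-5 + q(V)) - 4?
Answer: 2704/81 ≈ 33.383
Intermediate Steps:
g(E, V) = -9 + V (g(E, V) = (-5 + V) - 4 = -9 + V)
I(X) = 7 (I(X) = 8 - X/X = 8 - 1*1 = 8 - 1 = 7)
F(t, b) = 2*t*(-4 + b) (F(t, b) = (t + t)*(b + (-9 + 5)) = (2*t)*(b - 4) = (2*t)*(-4 + b) = 2*t*(-4 + b))
L(Z) = Z/9 - 2*Z*(-4 + Z)/9 (L(Z) = -(2*Z*(-4 + Z) - Z)/9 = -(-Z + 2*Z*(-4 + Z))/9 = Z/9 - 2*Z*(-4 + Z)/9)
(I(6) + L(-1))² = (7 + (⅑)*(-1)*(9 - 2*(-1)))² = (7 + (⅑)*(-1)*(9 + 2))² = (7 + (⅑)*(-1)*11)² = (7 - 11/9)² = (52/9)² = 2704/81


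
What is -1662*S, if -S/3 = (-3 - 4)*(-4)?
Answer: 139608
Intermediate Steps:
S = -84 (S = -3*(-3 - 4)*(-4) = -(-21)*(-4) = -3*28 = -84)
-1662*S = -1662*(-84) = 139608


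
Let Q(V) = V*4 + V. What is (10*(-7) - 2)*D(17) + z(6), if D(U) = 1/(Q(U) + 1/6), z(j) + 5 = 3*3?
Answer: 1612/511 ≈ 3.1546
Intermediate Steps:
Q(V) = 5*V (Q(V) = 4*V + V = 5*V)
z(j) = 4 (z(j) = -5 + 3*3 = -5 + 9 = 4)
D(U) = 1/(1/6 + 5*U) (D(U) = 1/(5*U + 1/6) = 1/(1/6 + 5*U))
(10*(-7) - 2)*D(17) + z(6) = (10*(-7) - 2)*(6/(1 + 30*17)) + 4 = (-70 - 2)*(6/(1 + 510)) + 4 = -432/511 + 4 = 1612/511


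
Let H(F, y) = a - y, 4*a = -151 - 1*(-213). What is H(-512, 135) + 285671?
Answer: 571103/2 ≈ 2.8555e+5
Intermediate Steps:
a = 31/2 (a = (-151 - 1*(-213))/4 = (-151 + 213)/4 = (¼)*62 = 31/2 ≈ 15.500)
H(F, y) = 31/2 - y
H(-512, 135) + 285671 = (31/2 - 1*135) + 285671 = (31/2 - 135) + 285671 = -239/2 + 285671 = 571103/2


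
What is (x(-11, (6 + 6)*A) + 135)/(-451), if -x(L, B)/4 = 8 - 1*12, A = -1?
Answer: -151/451 ≈ -0.33481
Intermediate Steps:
x(L, B) = 16 (x(L, B) = -4*(8 - 1*12) = -4*(8 - 12) = -4*(-4) = 16)
(x(-11, (6 + 6)*A) + 135)/(-451) = (16 + 135)/(-451) = 151*(-1/451) = -151/451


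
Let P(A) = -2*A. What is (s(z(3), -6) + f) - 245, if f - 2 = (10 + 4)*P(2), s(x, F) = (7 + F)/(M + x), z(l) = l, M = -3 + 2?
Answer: -597/2 ≈ -298.50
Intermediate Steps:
M = -1
s(x, F) = (7 + F)/(-1 + x)
f = -54 (f = 2 + (10 + 4)*(-2*2) = 2 + 14*(-4) = 2 - 56 = -54)
(s(z(3), -6) + f) - 245 = ((7 - 6)/(-1 + 3) - 54) - 245 = (1/2 - 54) - 245 = ((½)*1 - 54) - 245 = (½ - 54) - 245 = -107/2 - 245 = -597/2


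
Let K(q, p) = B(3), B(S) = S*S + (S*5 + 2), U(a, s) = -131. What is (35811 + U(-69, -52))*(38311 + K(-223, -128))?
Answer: 1367864160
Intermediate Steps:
B(S) = 2 + S**2 + 5*S (B(S) = S**2 + (5*S + 2) = S**2 + (2 + 5*S) = 2 + S**2 + 5*S)
K(q, p) = 26 (K(q, p) = 2 + 3**2 + 5*3 = 2 + 9 + 15 = 26)
(35811 + U(-69, -52))*(38311 + K(-223, -128)) = (35811 - 131)*(38311 + 26) = 35680*38337 = 1367864160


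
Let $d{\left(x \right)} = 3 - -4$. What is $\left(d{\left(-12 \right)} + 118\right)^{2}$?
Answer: $15625$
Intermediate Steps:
$d{\left(x \right)} = 7$ ($d{\left(x \right)} = 3 + 4 = 7$)
$\left(d{\left(-12 \right)} + 118\right)^{2} = \left(7 + 118\right)^{2} = 125^{2} = 15625$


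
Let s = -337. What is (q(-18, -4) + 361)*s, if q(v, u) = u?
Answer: -120309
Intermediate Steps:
(q(-18, -4) + 361)*s = (-4 + 361)*(-337) = 357*(-337) = -120309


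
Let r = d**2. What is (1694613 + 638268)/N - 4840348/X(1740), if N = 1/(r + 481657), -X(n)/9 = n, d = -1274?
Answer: 19223008716111382/3915 ≈ 4.9101e+12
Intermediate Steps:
r = 1623076 (r = (-1274)**2 = 1623076)
X(n) = -9*n
N = 1/2104733 (N = 1/(1623076 + 481657) = 1/2104733 ≈ 4.7512e-7)
(1694613 + 638268)/N - 4840348/X(1740) = (1694613 + 638268)/(1/2104733) - 4840348/((-9*1740)) = 2332881*2104733 - 4840348/(-15660) = 4910091625773 - 4840348*(-1/15660) = 4910091625773 + 1210087/3915 = 19223008716111382/3915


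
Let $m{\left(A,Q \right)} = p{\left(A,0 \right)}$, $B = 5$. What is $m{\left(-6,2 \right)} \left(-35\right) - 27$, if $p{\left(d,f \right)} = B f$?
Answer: $-27$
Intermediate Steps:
$p{\left(d,f \right)} = 5 f$
$m{\left(A,Q \right)} = 0$ ($m{\left(A,Q \right)} = 5 \cdot 0 = 0$)
$m{\left(-6,2 \right)} \left(-35\right) - 27 = 0 \left(-35\right) - 27 = 0 - 27 = -27$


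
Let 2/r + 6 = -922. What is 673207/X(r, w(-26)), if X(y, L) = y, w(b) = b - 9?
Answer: -312368048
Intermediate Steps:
r = -1/464 (r = 2/(-6 - 922) = 2/(-928) = 2*(-1/928) = -1/464 ≈ -0.0021552)
w(b) = -9 + b
673207/X(r, w(-26)) = 673207/(-1/464) = 673207*(-464) = -312368048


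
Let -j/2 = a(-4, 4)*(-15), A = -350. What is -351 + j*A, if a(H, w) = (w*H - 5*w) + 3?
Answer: 346149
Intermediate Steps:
a(H, w) = 3 - 5*w + H*w (a(H, w) = (H*w - 5*w) + 3 = (-5*w + H*w) + 3 = 3 - 5*w + H*w)
j = -990 (j = -2*(3 - 5*4 - 4*4)*(-15) = -2*(3 - 20 - 16)*(-15) = -(-66)*(-15) = -2*495 = -990)
-351 + j*A = -351 - 990*(-350) = -351 + 346500 = 346149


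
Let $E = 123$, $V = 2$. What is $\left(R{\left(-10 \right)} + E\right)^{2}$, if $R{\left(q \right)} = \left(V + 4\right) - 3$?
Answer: $15876$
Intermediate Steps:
$R{\left(q \right)} = 3$ ($R{\left(q \right)} = \left(2 + 4\right) - 3 = 6 - 3 = 3$)
$\left(R{\left(-10 \right)} + E\right)^{2} = \left(3 + 123\right)^{2} = 126^{2} = 15876$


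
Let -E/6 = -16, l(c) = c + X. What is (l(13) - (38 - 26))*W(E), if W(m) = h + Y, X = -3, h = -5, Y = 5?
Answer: 0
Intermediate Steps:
l(c) = -3 + c (l(c) = c - 3 = -3 + c)
E = 96 (E = -6*(-16) = 96)
W(m) = 0 (W(m) = -5 + 5 = 0)
(l(13) - (38 - 26))*W(E) = ((-3 + 13) - (38 - 26))*0 = (10 - 1*12)*0 = (10 - 12)*0 = -2*0 = 0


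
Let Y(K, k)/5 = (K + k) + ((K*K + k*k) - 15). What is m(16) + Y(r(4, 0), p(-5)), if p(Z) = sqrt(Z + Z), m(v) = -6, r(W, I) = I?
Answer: -131 + 5*I*sqrt(10) ≈ -131.0 + 15.811*I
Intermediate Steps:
p(Z) = sqrt(2)*sqrt(Z) (p(Z) = sqrt(2*Z) = sqrt(2)*sqrt(Z))
Y(K, k) = -75 + 5*K + 5*k + 5*K**2 + 5*k**2 (Y(K, k) = 5*((K + k) + ((K*K + k*k) - 15)) = 5*((K + k) + ((K**2 + k**2) - 15)) = 5*((K + k) + (-15 + K**2 + k**2)) = 5*(-15 + K + k + K**2 + k**2) = -75 + 5*K + 5*k + 5*K**2 + 5*k**2)
m(16) + Y(r(4, 0), p(-5)) = -6 + (-75 + 5*0 + 5*(sqrt(2)*sqrt(-5)) + 5*0**2 + 5*(sqrt(2)*sqrt(-5))**2) = -6 + (-75 + 0 + 5*(sqrt(2)*(I*sqrt(5))) + 5*0 + 5*(sqrt(2)*(I*sqrt(5)))**2) = -6 + (-75 + 0 + 5*(I*sqrt(10)) + 0 + 5*(I*sqrt(10))**2) = -6 + (-75 + 0 + 5*I*sqrt(10) + 0 + 5*(-10)) = -6 + (-75 + 0 + 5*I*sqrt(10) + 0 - 50) = -6 + (-125 + 5*I*sqrt(10)) = -131 + 5*I*sqrt(10)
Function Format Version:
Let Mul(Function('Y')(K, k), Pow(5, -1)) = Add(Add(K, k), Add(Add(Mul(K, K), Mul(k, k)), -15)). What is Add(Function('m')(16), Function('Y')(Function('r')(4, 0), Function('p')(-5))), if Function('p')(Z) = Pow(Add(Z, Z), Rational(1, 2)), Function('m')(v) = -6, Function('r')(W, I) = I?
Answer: Add(-131, Mul(5, I, Pow(10, Rational(1, 2)))) ≈ Add(-131.00, Mul(15.811, I))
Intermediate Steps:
Function('p')(Z) = Mul(Pow(2, Rational(1, 2)), Pow(Z, Rational(1, 2))) (Function('p')(Z) = Pow(Mul(2, Z), Rational(1, 2)) = Mul(Pow(2, Rational(1, 2)), Pow(Z, Rational(1, 2))))
Function('Y')(K, k) = Add(-75, Mul(5, K), Mul(5, k), Mul(5, Pow(K, 2)), Mul(5, Pow(k, 2))) (Function('Y')(K, k) = Mul(5, Add(Add(K, k), Add(Add(Mul(K, K), Mul(k, k)), -15))) = Mul(5, Add(Add(K, k), Add(Add(Pow(K, 2), Pow(k, 2)), -15))) = Mul(5, Add(Add(K, k), Add(-15, Pow(K, 2), Pow(k, 2)))) = Mul(5, Add(-15, K, k, Pow(K, 2), Pow(k, 2))) = Add(-75, Mul(5, K), Mul(5, k), Mul(5, Pow(K, 2)), Mul(5, Pow(k, 2))))
Add(Function('m')(16), Function('Y')(Function('r')(4, 0), Function('p')(-5))) = Add(-6, Add(-75, Mul(5, 0), Mul(5, Mul(Pow(2, Rational(1, 2)), Pow(-5, Rational(1, 2)))), Mul(5, Pow(0, 2)), Mul(5, Pow(Mul(Pow(2, Rational(1, 2)), Pow(-5, Rational(1, 2))), 2)))) = Add(-6, Add(-75, 0, Mul(5, Mul(Pow(2, Rational(1, 2)), Mul(I, Pow(5, Rational(1, 2))))), Mul(5, 0), Mul(5, Pow(Mul(Pow(2, Rational(1, 2)), Mul(I, Pow(5, Rational(1, 2)))), 2)))) = Add(-6, Add(-75, 0, Mul(5, Mul(I, Pow(10, Rational(1, 2)))), 0, Mul(5, Pow(Mul(I, Pow(10, Rational(1, 2))), 2)))) = Add(-6, Add(-75, 0, Mul(5, I, Pow(10, Rational(1, 2))), 0, Mul(5, -10))) = Add(-6, Add(-75, 0, Mul(5, I, Pow(10, Rational(1, 2))), 0, -50)) = Add(-6, Add(-125, Mul(5, I, Pow(10, Rational(1, 2))))) = Add(-131, Mul(5, I, Pow(10, Rational(1, 2))))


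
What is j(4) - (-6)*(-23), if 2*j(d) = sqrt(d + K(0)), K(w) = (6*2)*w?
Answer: -137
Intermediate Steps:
K(w) = 12*w
j(d) = sqrt(d)/2 (j(d) = sqrt(d + 12*0)/2 = sqrt(d + 0)/2 = sqrt(d)/2)
j(4) - (-6)*(-23) = sqrt(4)/2 - (-6)*(-23) = (1/2)*2 - 1*138 = 1 - 138 = -137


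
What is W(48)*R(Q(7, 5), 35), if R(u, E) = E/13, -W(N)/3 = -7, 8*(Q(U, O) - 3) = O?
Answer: 735/13 ≈ 56.538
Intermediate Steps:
Q(U, O) = 3 + O/8
W(N) = 21 (W(N) = -3*(-7) = 21)
R(u, E) = E/13 (R(u, E) = E*(1/13) = E/13)
W(48)*R(Q(7, 5), 35) = 21*((1/13)*35) = 21*(35/13) = 735/13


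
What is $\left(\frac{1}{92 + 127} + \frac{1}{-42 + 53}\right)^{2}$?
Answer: $\frac{52900}{5803281} \approx 0.0091155$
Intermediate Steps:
$\left(\frac{1}{92 + 127} + \frac{1}{-42 + 53}\right)^{2} = \left(\frac{1}{219} + \frac{1}{11}\right)^{2} = \left(\frac{230}{2409}\right)^{2} = \frac{52900}{5803281}$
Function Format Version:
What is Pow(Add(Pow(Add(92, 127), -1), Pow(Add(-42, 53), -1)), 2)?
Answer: Rational(52900, 5803281) ≈ 0.0091155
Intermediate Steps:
Pow(Add(Pow(Add(92, 127), -1), Pow(Add(-42, 53), -1)), 2) = Pow(Add(Pow(219, -1), Pow(11, -1)), 2) = Pow(Add(Rational(1, 219), Rational(1, 11)), 2) = Pow(Rational(230, 2409), 2) = Rational(52900, 5803281)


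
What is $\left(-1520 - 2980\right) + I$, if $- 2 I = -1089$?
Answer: $- \frac{7911}{2} \approx -3955.5$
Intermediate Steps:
$I = \frac{1089}{2}$ ($I = \left(- \frac{1}{2}\right) \left(-1089\right) = \frac{1089}{2} \approx 544.5$)
$\left(-1520 - 2980\right) + I = \left(-1520 - 2980\right) + \frac{1089}{2} = -4500 + \frac{1089}{2} = - \frac{7911}{2}$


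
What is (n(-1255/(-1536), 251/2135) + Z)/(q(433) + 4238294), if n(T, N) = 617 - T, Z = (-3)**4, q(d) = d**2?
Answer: 1070873/6798002688 ≈ 0.00015753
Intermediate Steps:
Z = 81
(n(-1255/(-1536), 251/2135) + Z)/(q(433) + 4238294) = ((617 - (-1255)/(-1536)) + 81)/(433**2 + 4238294) = ((617 - (-1255)*(-1)/1536) + 81)/(187489 + 4238294) = ((617 - 1*1255/1536) + 81)/4425783 = ((617 - 1255/1536) + 81)*(1/4425783) = (946457/1536 + 81)*(1/4425783) = (1070873/1536)*(1/4425783) = 1070873/6798002688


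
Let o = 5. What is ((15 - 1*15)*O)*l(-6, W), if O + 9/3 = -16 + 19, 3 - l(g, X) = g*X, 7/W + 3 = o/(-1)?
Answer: 0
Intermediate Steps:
W = -7/8 (W = 7/(-3 + 5/(-1)) = 7/(-3 + 5*(-1)) = 7/(-3 - 5) = 7/(-8) = 7*(-1/8) = -7/8 ≈ -0.87500)
l(g, X) = 3 - X*g (l(g, X) = 3 - g*X = 3 - X*g)
O = 0 (O = -3 + (-16 + 19) = -3 + 3 = 0)
((15 - 1*15)*O)*l(-6, W) = ((15 - 1*15)*0)*(3 - 1*(-7/8)*(-6)) = ((15 - 15)*0)*(3 - 21/4) = (0*0)*(-9/4) = 0*(-9/4) = 0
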